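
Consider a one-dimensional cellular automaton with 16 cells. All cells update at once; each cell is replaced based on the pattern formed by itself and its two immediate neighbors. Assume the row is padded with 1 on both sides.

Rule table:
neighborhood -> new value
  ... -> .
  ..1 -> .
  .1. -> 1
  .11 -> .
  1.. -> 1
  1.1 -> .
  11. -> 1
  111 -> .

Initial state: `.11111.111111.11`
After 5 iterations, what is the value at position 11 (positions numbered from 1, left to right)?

.

.....1......1...
1....11.....11..
11....11.....11.
.11....11.....1.
..11....11....1.
position 11 holds .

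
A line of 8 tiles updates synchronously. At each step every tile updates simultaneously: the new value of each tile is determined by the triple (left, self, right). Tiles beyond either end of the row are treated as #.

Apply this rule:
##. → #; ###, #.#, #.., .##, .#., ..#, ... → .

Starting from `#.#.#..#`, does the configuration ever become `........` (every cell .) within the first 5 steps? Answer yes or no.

no

#.......
#.......  (fixed point — unchanged through step 5)
step 5 is #......., still not uniform .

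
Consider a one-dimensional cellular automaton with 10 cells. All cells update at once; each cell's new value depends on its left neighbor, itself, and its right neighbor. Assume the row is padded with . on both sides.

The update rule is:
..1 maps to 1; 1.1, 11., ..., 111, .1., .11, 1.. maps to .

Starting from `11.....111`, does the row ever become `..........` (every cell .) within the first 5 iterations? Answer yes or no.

no

......1...
.....1....
....1.....
...1......
..1.......
iteration 5 is ..1......., still not uniform .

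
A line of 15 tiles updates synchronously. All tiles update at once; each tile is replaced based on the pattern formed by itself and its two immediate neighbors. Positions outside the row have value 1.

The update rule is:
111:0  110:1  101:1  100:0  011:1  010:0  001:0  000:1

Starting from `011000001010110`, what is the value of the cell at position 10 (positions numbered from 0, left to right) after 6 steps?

111011100101111
001110100011000
001011001011010
000111000111101
010101010100111
101010101000100
position 10 holds 0

0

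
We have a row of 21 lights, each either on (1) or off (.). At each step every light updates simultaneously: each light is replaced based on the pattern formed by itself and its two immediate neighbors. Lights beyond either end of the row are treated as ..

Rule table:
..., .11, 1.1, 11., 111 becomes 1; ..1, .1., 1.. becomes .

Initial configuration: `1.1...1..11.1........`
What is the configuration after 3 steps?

11111.111111..1111111

.1..1....111..1111111
......11.111..1111111
11111.111111..1111111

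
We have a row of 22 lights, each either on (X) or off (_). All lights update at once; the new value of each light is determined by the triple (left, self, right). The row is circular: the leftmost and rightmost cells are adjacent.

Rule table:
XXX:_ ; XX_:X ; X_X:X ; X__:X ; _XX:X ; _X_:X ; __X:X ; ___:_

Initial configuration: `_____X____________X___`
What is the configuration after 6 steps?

XXXXX_XX__XXXX__XX_XXX

step 1: ____XXX__________XXX__
step 2: ___XX_XX________XX_XX_
step 3: __XXXXXXX______XXXXXXX
step 4: XXX_____XX____XX_____X
step 5: __XX___XXXX__XXXX___XX
step 6: XXXXX_XX__XXXX__XX_XXX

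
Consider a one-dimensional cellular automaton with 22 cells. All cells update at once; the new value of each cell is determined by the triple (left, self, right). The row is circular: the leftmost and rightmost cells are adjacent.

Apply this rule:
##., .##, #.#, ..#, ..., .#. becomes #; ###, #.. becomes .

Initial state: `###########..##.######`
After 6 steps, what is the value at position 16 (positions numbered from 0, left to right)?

..........#.#####.....
#############...#.####
............#.#####...
###############...#.##
..............#.#####.
#################...#.
position 16 holds #

#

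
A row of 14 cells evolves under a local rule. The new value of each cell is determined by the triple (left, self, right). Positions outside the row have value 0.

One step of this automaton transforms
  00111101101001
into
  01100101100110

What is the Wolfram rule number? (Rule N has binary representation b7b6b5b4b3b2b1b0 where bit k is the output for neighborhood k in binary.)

90

position 3: 111 → 0  (bit 7 = 0)
position 5: 110 → 1  (bit 6 = 1)
position 6: 101 → 0  (bit 5 = 0)
position 11: 100 → 1  (bit 4 = 1)
position 2: 011 → 1  (bit 3 = 1)
position 10: 010 → 0  (bit 2 = 0)
position 1: 001 → 1  (bit 1 = 1)
position 0: 000 → 0  (bit 0 = 0)
bits b7..b0 = 01011010 = 90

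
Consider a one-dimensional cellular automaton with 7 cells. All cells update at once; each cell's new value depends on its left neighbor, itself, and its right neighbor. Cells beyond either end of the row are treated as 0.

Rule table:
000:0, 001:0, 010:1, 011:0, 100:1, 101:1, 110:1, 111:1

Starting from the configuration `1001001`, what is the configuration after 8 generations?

0000001

1101101
0110111
0011011
0001101
0000111
0000011
0000001
0000001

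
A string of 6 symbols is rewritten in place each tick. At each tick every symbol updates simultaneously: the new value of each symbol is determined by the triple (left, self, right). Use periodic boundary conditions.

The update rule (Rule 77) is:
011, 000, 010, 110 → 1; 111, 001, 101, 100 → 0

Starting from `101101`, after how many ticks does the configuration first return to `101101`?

101101

1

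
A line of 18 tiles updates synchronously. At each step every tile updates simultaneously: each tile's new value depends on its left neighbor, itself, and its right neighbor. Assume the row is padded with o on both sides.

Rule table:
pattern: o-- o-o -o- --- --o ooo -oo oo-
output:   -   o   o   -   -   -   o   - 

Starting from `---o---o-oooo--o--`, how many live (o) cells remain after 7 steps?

---o---ooo-----o--
---o---o-------o--
---o---o-------o--  (fixed point — unchanged through step 7)
count of o: 3

3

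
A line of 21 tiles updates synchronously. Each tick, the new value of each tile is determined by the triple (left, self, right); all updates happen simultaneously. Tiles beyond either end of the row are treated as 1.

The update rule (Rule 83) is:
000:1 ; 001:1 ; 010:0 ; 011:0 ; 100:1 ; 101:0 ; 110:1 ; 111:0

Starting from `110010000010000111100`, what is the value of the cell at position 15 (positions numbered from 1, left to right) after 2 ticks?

1

011101111101111000111
000100000100001111000
position 15 holds 1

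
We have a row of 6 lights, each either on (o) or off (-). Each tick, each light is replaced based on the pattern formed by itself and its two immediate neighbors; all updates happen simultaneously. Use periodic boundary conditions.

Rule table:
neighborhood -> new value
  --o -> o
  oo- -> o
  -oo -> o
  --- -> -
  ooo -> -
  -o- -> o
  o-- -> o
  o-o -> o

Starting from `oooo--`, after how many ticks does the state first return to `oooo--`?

2

o--ooo
oooo--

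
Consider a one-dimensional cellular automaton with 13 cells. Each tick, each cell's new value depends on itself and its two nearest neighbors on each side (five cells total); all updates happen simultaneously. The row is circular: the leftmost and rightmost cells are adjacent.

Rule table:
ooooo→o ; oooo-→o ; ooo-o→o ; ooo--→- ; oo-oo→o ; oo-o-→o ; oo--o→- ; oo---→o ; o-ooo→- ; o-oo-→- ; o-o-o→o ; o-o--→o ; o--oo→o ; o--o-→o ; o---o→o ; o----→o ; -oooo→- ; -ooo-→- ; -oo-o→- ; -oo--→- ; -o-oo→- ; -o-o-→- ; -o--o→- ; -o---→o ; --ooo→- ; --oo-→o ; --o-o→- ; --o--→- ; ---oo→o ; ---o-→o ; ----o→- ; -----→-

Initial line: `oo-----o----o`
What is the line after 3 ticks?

tick 1: --oo--o-oo-o-
tick 2: ooo--o----ooo
tick 3: oo--o-oo-o--o

oo--o-oo-o--o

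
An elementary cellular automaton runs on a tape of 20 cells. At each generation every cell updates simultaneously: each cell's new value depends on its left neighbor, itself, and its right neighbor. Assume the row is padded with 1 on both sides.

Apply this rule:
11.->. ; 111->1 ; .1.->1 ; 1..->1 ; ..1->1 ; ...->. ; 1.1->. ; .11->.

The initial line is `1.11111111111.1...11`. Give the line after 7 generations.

...111111111..11.1.1
1.1.1111111.11...1..
..1..11111....1.1111
11111.111.1..11..111
1111...1..111..11.11
111.1.1111.1.11....1
11..1..11..1...1..1.

11..1..11..1...1..1.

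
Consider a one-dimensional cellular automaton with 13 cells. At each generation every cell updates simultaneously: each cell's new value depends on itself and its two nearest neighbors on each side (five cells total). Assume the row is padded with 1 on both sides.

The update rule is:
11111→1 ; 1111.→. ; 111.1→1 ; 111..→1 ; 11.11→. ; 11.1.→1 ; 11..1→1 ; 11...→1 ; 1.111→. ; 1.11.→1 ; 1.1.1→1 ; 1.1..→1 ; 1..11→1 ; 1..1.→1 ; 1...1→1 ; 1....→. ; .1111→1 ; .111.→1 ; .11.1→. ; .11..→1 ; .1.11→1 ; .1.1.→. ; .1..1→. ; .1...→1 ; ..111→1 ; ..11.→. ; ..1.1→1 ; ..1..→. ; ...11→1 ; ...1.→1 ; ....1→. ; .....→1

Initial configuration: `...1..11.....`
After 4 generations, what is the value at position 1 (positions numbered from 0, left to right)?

1

111..1.11.1.1
1.111111.111.
1..111.1..11.
11111111.1...
position 1 holds 1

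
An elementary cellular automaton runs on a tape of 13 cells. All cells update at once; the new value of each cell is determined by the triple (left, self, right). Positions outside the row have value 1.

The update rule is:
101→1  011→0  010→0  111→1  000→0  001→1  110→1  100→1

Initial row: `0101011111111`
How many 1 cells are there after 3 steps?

10

1010101111111
1101010111111
1110101011111
count of 1: 10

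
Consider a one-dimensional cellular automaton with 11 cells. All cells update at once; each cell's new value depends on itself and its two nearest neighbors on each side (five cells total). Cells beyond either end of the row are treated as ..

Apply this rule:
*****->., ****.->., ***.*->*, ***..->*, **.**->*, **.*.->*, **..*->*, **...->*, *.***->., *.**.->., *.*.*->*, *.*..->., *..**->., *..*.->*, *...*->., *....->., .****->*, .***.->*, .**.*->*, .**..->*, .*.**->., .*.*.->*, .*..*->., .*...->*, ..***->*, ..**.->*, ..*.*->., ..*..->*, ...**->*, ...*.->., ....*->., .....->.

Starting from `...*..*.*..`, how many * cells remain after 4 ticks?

...*.*.*.*.
....*****.*
...***..**.
..*****.***
count of *: 8

8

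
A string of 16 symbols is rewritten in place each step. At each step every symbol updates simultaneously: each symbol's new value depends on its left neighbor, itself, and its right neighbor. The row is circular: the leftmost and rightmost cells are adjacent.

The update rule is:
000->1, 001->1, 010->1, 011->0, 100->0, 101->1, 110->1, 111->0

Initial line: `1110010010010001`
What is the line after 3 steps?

0010110110110110
1111011011011010
0001101101101111

0001101101101111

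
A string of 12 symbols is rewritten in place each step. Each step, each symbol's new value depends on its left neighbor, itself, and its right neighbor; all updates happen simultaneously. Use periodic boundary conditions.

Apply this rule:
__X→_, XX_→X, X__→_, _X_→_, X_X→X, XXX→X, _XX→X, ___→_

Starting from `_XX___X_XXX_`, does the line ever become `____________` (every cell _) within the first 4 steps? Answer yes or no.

no

_XX____XXXX_
_XX____XXXX_  (fixed point — unchanged through step 4)
step 4 is _XX____XXXX_, still not uniform _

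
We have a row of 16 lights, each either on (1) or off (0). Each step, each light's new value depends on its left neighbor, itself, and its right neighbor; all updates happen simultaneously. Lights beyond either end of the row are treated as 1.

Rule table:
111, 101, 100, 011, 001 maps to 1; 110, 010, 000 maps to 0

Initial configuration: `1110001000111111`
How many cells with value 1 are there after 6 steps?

1101010101111111
1010101011111111
0101010111111111
1010101111111111
0101011111111111
1010111111111111
count of 1: 14

14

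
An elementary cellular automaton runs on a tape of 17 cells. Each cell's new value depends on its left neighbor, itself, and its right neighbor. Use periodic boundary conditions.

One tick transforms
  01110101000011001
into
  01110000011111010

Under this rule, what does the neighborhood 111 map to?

At position 2 the neighborhood is 111; the next row has 1 there.

1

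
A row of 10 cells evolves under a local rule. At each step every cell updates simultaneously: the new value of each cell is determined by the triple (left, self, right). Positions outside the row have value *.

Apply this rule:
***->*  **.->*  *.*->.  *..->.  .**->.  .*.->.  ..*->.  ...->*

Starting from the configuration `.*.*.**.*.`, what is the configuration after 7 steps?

......*...
.****...*.
..***.*...
...**...*.
.*..*.*...
........*.
.******...

.******...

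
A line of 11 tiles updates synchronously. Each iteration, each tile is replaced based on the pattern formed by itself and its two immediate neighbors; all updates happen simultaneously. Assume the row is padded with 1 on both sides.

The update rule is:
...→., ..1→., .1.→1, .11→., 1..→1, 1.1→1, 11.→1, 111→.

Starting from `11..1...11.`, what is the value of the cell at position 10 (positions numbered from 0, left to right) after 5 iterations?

.

.11.11...11
1.11.11....
11.11.11...
.11.11.11..
1.11.11.11.
position 10 holds .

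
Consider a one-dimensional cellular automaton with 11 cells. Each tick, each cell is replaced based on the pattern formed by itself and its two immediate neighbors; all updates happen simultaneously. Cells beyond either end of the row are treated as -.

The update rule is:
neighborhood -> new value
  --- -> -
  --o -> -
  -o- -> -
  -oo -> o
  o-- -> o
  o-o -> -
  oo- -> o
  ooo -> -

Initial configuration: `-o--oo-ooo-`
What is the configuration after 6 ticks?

--o-oo-o-oo
----oo---oo
----ooo--oo
----o-oo-oo
------oo-oo
------oo-oo

------oo-oo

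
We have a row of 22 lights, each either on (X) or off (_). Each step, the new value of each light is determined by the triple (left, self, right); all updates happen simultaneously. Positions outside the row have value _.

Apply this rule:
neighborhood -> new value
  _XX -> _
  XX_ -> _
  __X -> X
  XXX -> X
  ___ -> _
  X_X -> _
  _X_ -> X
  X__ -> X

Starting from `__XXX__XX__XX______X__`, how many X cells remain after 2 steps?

12

_X_X_XX__XX__X____XXX_
XX_X___XX__XXXX__X_X_X
count of X: 12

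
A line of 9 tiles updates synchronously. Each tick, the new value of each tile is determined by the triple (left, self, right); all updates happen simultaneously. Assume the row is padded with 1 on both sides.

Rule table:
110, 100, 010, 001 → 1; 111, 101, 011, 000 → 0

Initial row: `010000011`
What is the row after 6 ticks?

tick 1: 011000100
tick 2: 001101111
tick 3: 110100000
tick 4: 010110001
tick 5: 010011010
tick 6: 011101010

011101010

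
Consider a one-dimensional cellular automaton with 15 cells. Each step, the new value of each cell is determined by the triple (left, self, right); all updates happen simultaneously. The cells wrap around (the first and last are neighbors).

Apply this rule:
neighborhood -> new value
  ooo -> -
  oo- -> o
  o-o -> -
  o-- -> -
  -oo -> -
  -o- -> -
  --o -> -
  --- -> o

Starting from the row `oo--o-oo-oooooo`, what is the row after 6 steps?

-o-----o-------
---ooo---oooooo
-o---o-o------o
---o-----oooo--
oo---ooo----o-o
-o-o---o-oo----

-o-o---o-oo----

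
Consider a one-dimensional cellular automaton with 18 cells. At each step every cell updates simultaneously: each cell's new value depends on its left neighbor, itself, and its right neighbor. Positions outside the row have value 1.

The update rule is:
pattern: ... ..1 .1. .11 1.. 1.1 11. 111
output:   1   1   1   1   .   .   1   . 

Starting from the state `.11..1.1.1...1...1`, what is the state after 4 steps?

.11.11.1.1.111.111
.11.11.1.1.1.1.1..
.11.11.1.1.1.1.1.1
.11.11.1.1.1.1.1.1

.11.11.1.1.1.1.1.1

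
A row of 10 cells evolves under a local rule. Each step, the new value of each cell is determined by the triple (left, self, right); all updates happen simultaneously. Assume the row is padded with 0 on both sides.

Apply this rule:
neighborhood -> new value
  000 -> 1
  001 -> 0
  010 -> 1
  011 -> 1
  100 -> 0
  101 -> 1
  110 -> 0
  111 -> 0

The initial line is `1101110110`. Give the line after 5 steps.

1111100001

step 1: 1011001100
step 2: 1110001001
step 3: 1000101001
step 4: 1010111001
step 5: 1111100001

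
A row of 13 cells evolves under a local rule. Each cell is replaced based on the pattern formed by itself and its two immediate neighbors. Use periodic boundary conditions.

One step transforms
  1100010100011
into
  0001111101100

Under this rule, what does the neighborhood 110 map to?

At position 1 the neighborhood is 110; the next row has 0 there.

0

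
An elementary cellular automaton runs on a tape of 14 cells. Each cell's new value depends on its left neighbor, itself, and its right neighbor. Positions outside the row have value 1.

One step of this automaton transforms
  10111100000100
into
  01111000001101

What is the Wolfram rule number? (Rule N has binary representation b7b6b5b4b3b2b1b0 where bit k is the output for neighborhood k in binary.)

174

position 3: 111 → 1  (bit 7 = 1)
position 0: 110 → 0  (bit 6 = 0)
position 1: 101 → 1  (bit 5 = 1)
position 6: 100 → 0  (bit 4 = 0)
position 2: 011 → 1  (bit 3 = 1)
position 11: 010 → 1  (bit 2 = 1)
position 10: 001 → 1  (bit 1 = 1)
position 7: 000 → 0  (bit 0 = 0)
bits b7..b0 = 10101110 = 174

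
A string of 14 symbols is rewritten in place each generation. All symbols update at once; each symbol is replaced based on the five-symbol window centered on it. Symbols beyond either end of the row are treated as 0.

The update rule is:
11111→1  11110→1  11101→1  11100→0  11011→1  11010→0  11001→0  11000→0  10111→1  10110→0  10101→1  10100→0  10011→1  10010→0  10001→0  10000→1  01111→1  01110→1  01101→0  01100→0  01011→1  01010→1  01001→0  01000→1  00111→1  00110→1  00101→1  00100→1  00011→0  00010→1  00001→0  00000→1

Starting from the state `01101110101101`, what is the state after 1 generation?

01011110110000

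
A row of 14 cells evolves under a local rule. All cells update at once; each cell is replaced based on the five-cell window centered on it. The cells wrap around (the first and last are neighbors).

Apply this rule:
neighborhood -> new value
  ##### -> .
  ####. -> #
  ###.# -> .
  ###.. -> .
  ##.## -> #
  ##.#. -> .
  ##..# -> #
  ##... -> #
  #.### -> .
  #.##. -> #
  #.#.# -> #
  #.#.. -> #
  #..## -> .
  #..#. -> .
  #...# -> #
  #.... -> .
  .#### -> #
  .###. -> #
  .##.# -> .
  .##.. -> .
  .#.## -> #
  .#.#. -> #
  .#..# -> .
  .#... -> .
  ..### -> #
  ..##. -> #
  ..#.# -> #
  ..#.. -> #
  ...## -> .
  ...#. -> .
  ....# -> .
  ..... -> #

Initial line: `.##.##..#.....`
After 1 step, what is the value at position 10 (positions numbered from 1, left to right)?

.

.#.##.#.#..##.
position 10 holds .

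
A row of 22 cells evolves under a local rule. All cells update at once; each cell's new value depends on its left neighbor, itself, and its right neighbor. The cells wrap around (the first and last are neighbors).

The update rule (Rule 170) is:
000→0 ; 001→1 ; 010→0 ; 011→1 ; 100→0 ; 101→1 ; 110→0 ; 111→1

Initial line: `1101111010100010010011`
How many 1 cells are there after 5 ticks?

tick 1: 1011110101000100100111
tick 2: 0111101010001001001111
tick 3: 1111010100010010011110
tick 4: 1110101000100100111101
tick 5: 1101010001001001111011
count of 1: 12

12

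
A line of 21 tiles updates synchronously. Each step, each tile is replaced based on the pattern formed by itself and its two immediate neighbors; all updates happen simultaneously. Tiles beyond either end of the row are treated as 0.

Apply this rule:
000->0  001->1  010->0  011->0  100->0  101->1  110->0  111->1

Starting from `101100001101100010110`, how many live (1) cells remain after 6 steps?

4

step 1: 010000010010000101000
step 2: 100000100100001010000
step 3: 000001001000010100000
step 4: 000010010000101000000
step 5: 000100100001010000000
step 6: 001001000010100000000
count of 1: 4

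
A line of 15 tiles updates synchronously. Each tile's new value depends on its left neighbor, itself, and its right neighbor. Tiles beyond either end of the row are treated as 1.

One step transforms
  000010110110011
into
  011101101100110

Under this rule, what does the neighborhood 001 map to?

1

At position 3 the neighborhood is 001; the next row has 1 there.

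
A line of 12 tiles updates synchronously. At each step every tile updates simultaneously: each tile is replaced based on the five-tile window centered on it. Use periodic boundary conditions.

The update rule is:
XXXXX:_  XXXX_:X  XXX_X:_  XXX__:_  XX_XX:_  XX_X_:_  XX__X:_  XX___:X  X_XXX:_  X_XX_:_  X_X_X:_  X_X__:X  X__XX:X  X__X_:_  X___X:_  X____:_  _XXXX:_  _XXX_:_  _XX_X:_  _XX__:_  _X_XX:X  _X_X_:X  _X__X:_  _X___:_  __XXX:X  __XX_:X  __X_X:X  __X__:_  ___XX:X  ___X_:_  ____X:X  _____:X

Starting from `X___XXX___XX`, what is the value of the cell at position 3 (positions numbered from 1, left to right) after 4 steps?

step 1: _X_XX__X_XX_
step 2: _XX____XX___
step 3: XX_X_XXX_X_X
step 4: ____X_____X_
position 3 holds _

_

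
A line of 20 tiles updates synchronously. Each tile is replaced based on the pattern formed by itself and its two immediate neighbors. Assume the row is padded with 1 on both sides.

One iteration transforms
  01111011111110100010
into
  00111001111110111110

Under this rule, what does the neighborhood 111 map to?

1

At position 2 the neighborhood is 111; the next row has 1 there.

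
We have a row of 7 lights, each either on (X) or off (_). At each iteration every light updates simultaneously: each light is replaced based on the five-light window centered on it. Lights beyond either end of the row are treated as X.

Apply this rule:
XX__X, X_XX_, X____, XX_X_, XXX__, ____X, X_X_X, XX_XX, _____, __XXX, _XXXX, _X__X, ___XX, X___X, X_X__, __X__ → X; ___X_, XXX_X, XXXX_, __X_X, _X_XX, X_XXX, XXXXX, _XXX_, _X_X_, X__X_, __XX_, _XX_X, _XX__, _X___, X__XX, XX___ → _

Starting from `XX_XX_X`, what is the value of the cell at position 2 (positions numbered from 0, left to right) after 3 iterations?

__XX_X_
X___XX_
X_XX__X
position 2 holds X

X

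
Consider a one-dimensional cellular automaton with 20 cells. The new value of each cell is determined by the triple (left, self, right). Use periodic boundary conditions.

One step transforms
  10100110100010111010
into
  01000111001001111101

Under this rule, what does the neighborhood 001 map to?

0

At position 4 the neighborhood is 001; the next row has 0 there.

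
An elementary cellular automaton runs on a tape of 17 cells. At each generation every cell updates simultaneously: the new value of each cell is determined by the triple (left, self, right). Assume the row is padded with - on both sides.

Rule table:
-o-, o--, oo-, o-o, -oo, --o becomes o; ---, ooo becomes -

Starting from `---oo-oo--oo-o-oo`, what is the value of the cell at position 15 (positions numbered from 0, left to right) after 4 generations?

--ooooooooooooooo
-oo-------------o
oooo-----------oo
o--oo---------ooo
position 15 holds o

o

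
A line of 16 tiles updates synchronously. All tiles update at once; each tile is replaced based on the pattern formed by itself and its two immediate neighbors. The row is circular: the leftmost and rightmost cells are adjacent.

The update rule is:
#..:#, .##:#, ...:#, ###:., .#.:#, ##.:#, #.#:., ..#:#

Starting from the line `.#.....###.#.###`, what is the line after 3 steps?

.#######.#.#.#.#

.#######.#.#.#.#
.#.....#.#.#.#.#
.#######.#.#.#.#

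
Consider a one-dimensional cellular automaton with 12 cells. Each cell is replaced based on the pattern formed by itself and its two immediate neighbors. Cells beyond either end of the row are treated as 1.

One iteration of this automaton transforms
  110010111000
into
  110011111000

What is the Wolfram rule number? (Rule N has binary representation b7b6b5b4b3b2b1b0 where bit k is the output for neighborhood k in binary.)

236

position 0: 111 → 1  (bit 7 = 1)
position 1: 110 → 1  (bit 6 = 1)
position 5: 101 → 1  (bit 5 = 1)
position 2: 100 → 0  (bit 4 = 0)
position 6: 011 → 1  (bit 3 = 1)
position 4: 010 → 1  (bit 2 = 1)
position 3: 001 → 0  (bit 1 = 0)
position 10: 000 → 0  (bit 0 = 0)
bits b7..b0 = 11101100 = 236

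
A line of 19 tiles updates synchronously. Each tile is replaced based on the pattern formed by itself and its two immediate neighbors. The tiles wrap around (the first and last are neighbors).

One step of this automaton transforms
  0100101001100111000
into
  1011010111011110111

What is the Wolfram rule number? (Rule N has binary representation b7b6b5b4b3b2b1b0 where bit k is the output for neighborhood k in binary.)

187

position 14: 111 → 1  (bit 7 = 1)
position 10: 110 → 0  (bit 6 = 0)
position 5: 101 → 1  (bit 5 = 1)
position 2: 100 → 1  (bit 4 = 1)
position 9: 011 → 1  (bit 3 = 1)
position 1: 010 → 0  (bit 2 = 0)
position 0: 001 → 1  (bit 1 = 1)
position 17: 000 → 1  (bit 0 = 1)
bits b7..b0 = 10111011 = 187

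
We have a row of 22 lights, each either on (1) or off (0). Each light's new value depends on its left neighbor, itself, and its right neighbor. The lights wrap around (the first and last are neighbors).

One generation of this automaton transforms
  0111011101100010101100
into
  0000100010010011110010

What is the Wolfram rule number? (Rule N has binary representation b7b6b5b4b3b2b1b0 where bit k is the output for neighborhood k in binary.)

position 2: 111 → 0  (bit 7 = 0)
position 3: 110 → 0  (bit 6 = 0)
position 4: 101 → 1  (bit 5 = 1)
position 11: 100 → 1  (bit 4 = 1)
position 1: 011 → 0  (bit 3 = 0)
position 14: 010 → 1  (bit 2 = 1)
position 0: 001 → 0  (bit 1 = 0)
position 12: 000 → 0  (bit 0 = 0)
bits b7..b0 = 00110100 = 52

52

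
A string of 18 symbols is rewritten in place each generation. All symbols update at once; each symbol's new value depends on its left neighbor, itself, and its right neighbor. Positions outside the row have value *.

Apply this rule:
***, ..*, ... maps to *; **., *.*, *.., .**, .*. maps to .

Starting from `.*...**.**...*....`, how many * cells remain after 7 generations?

generation 1: ...**......**..***
generation 2: .**...*****...*.**
generation 3: ....**.***..**...*
generation 4: .***....*..*...**.
generation 5: ..*..***..*..**...
generation 6: .*..*.*..*..*...**
generation 7: ...*....*..*..**.*
count of *: 6

6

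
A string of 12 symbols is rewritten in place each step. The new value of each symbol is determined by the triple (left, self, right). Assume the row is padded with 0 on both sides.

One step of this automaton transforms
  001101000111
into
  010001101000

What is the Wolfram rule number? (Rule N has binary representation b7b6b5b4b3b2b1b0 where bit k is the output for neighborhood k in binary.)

position 10: 111 → 0  (bit 7 = 0)
position 3: 110 → 0  (bit 6 = 0)
position 4: 101 → 0  (bit 5 = 0)
position 6: 100 → 1  (bit 4 = 1)
position 2: 011 → 0  (bit 3 = 0)
position 5: 010 → 1  (bit 2 = 1)
position 1: 001 → 1  (bit 1 = 1)
position 0: 000 → 0  (bit 0 = 0)
bits b7..b0 = 00010110 = 22

22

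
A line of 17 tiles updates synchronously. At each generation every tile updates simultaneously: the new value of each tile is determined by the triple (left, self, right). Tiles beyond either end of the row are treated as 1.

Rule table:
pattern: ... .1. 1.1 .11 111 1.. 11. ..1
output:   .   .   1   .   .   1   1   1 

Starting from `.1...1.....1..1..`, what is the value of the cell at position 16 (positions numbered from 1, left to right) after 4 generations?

.

1.1.1.1...1.11.11
11.1.1.1.1.1.11..
.11.1.1.1.1.1.111
1.11.1.1.1.1.1...
position 16 holds .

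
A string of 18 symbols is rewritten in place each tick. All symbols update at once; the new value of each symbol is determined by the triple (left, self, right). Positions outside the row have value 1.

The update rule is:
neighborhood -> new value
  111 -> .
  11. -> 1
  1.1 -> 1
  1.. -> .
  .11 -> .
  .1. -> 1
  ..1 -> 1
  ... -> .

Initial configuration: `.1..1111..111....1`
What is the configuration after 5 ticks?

tick 1: 11.1...1.1..1...1.
tick 2: .111..1111.11..111
tick 3: 1..1.1...11.1.1...
tick 4: 1.1111..1.11111..1
tick 5: 11...1.111....1.1.

11...1.111....1.1.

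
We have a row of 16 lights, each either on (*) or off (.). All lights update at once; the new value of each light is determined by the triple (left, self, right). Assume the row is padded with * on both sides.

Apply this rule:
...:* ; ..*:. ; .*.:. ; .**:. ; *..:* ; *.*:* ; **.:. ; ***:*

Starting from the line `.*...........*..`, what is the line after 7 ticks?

*.**********..*.
.*.********.*..*
*.*.******.*.*..
.*.*.****.*.*.*.
*.*.*.**.*.*.*.*
.*.*.*..*.*.*.*.
*.*.*.*..*.*.*.*

*.*.*.*..*.*.*.*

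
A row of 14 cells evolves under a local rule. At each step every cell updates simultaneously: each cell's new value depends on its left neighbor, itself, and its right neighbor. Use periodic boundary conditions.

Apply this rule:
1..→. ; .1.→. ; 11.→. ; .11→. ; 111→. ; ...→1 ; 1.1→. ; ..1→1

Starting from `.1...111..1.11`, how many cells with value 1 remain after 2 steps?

9

...11....1....
111...111..111
count of 1: 9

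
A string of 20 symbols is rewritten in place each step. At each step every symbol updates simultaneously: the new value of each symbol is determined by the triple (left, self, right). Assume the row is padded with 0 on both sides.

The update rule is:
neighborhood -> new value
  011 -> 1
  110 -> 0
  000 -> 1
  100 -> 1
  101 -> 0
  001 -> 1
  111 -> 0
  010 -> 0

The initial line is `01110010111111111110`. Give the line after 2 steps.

11001100100000000001
10111011011111111110

10111011011111111110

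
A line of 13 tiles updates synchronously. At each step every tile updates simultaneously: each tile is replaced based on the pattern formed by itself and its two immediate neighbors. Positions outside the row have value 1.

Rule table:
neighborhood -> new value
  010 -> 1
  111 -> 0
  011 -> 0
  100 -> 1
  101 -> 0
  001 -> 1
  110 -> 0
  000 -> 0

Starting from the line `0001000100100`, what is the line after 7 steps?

1011100011101

step 1: 1011101111111
step 2: 0000000000000
step 3: 1000000000001
step 4: 0100000000010
step 5: 0110000000110
step 6: 0001000001000
step 7: 1011100011101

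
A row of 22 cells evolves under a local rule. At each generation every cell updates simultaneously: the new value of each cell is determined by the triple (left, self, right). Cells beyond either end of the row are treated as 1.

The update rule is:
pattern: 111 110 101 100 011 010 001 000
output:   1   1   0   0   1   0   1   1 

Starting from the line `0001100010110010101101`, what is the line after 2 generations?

0111101101110001111101

generation 1: 0111101100110100001101
generation 2: 0111101101110001111101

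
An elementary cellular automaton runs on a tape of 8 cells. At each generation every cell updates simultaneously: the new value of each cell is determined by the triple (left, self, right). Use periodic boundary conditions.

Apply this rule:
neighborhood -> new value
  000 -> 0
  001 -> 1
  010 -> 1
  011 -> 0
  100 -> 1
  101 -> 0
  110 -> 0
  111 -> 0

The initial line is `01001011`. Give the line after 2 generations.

10000100

generation 1: 01111000
generation 2: 10000100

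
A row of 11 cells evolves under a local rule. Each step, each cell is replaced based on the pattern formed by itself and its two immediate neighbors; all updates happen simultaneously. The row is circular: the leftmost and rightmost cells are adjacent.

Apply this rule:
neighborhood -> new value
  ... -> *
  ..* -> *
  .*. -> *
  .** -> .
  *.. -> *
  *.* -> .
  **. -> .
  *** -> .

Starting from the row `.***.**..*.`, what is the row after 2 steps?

.******....

*......****
.******....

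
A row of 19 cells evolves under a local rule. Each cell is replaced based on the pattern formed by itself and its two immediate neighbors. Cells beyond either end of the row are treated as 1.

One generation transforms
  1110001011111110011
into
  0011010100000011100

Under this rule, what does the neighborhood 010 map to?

At position 6 the neighborhood is 010; the next row has 0 there.

0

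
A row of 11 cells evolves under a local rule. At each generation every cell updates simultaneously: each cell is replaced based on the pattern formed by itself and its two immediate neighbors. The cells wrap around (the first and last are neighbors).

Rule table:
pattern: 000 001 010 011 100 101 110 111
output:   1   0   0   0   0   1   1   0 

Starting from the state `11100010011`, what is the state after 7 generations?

00000001000

00101000000
10010011111
10000000000
00111111110
10000000010
00111111001
00000001000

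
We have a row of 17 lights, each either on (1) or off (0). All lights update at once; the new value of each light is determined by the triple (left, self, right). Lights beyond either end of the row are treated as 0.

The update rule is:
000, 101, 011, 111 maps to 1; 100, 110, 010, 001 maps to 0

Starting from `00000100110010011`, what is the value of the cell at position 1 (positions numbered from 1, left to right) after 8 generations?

generation 1: 11110000100000010
generation 2: 11100110001111000
generation 3: 11000100101110011
generation 4: 10010000011100010
generation 5: 00000111011001000
generation 6: 11110110110000011
generation 7: 11101101100111010
generation 8: 11011011000110100
position 1 holds 1

1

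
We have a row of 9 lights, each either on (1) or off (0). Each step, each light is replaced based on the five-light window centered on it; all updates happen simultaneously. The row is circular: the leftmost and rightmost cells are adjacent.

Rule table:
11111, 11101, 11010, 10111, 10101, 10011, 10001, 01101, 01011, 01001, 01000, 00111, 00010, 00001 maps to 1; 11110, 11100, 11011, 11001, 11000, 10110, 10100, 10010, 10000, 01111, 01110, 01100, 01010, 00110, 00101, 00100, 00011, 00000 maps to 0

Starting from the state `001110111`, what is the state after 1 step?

011010100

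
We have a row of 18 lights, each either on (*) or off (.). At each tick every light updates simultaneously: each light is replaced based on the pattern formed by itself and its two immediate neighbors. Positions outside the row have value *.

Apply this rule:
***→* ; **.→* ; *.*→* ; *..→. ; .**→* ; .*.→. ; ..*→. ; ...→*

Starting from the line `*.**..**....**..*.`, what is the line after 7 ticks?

tick 1: ****..**.**.**...*
tick 2: ****..********.*.*
tick 3: ****..*********.**
tick 4: ****..************
tick 5: ****..************  (fixed point — unchanged through tick 7)

****..************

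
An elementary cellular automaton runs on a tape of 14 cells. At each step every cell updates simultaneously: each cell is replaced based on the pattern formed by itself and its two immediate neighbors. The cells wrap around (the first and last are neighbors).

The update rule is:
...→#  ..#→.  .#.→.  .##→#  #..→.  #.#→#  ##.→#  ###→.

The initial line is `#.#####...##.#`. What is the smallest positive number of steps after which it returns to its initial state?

14

step 1: ###...#.#.####
step 2: ..#.#..#.##...
step 3: #..#....###.##
step 4: #....##.#.###.
step 5: ..##.###.##.##
step 6: ..####.#######
step 7: ..#..###.....#
step 8: .....#.#.###..
step 9: ####..#.##.#.#
step 10: ...#...####.##
step 11: .#...#.#..####
step 12: #..#..#...#..#
step 13: #.......#....#
step 14: #.#####...##.#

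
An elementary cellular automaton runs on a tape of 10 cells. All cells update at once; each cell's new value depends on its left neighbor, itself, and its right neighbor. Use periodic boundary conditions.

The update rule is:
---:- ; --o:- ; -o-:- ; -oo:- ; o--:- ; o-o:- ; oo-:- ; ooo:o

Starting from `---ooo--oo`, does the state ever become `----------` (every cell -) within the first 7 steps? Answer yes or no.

yes

step 1: ----o-----
step 2: ----------
all cells are - at step 2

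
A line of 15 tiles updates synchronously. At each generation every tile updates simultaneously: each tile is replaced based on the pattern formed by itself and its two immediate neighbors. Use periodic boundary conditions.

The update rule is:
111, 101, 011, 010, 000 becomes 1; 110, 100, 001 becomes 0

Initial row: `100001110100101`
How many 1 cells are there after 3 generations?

001101101100111
001011011000110
101110110010100
count of 1: 8

8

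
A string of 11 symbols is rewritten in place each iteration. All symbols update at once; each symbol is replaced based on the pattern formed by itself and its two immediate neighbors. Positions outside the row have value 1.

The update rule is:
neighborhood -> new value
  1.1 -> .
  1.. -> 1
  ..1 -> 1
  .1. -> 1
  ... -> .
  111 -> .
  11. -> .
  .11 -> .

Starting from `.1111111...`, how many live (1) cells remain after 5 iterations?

4

iteration 1: ........1.1
iteration 2: 1......11..
iteration 3: .1....1..11
iteration 4: .11..1111..
iteration 5: ...11....11
count of 1: 4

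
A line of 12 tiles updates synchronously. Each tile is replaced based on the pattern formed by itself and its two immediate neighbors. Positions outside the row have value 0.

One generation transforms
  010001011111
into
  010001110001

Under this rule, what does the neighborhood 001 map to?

0

At position 0 the neighborhood is 001; the next row has 0 there.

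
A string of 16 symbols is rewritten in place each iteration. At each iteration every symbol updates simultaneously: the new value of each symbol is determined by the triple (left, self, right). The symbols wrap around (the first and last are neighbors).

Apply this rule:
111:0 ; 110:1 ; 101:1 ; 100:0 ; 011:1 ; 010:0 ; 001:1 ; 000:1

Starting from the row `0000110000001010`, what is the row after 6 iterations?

1101100001111110

iteration 1: 1111110111110100
iteration 2: 1000011100011001
iteration 3: 1011110101111011
iteration 4: 1110011011001110
iteration 5: 1010111111011011
iteration 6: 1101100001111110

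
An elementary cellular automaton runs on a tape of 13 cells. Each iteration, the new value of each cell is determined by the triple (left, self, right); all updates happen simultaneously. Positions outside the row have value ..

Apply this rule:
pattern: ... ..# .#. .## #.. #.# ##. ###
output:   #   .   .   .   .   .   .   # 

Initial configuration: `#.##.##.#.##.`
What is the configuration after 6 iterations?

....#####....

iteration 1: .............
iteration 2: #############
iteration 3: .###########.
iteration 4: ..#########..
iteration 5: #..#######..#
iteration 6: ....#####....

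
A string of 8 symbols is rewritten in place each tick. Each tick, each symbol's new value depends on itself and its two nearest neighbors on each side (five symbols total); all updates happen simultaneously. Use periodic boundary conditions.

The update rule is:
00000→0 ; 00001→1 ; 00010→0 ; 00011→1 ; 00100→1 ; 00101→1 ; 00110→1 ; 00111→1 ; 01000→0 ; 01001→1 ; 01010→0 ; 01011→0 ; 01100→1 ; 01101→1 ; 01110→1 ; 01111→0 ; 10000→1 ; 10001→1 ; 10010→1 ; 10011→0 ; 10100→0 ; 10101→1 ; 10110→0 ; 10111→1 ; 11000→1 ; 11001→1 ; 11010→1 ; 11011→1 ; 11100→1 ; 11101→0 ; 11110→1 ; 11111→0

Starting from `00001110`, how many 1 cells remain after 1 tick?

7

tick 1: 10111111
count of 1: 7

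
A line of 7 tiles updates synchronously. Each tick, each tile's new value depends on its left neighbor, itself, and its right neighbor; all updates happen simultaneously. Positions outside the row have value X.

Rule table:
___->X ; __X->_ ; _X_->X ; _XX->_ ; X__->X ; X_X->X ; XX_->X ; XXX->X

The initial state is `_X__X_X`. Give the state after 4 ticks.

tick 1: XXX_XX_
tick 2: XXXX_XX
tick 3: XXXXX_X
tick 4: XXXXXX_

XXXXXX_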